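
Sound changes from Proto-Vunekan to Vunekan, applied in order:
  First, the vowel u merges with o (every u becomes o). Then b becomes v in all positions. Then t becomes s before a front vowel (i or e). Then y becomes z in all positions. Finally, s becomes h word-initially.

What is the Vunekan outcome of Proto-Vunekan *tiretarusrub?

Vunekan: *tiretarusrub
  tiretarusrub → tiretarosrob   [vowel merger]
  tiretarosrob → tiretarosrov   [unconditioned shift]
  tiretarosrov → siretarosrov   [palatalisation]
  siretarosrov (rule 4 does not apply)
  siretarosrov → hiretarosrov   [debuccalisation]
  giving Vunekan hiretarosrov.

hiretarosrov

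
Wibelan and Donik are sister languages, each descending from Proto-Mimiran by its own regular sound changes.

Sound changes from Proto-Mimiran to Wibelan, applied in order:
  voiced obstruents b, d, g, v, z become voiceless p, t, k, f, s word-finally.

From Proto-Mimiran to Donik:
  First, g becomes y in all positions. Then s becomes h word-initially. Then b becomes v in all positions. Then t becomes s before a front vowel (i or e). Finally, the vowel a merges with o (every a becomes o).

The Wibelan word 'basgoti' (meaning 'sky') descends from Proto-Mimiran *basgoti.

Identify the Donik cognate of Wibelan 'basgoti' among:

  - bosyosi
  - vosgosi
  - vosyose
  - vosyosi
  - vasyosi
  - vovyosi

Donik: *basgoti
  basgoti → basyoti   [unconditioned shift]
  basyoti (rule 2 does not apply)
  basyoti → vasyoti   [unconditioned shift]
  vasyoti → vasyosi   [palatalisation]
  vasyosi → vosyosi   [vowel merger]
  giving Donik vosyosi.
Only 'vosyosi' matches the regular Donik development of *basgoti.

vosyosi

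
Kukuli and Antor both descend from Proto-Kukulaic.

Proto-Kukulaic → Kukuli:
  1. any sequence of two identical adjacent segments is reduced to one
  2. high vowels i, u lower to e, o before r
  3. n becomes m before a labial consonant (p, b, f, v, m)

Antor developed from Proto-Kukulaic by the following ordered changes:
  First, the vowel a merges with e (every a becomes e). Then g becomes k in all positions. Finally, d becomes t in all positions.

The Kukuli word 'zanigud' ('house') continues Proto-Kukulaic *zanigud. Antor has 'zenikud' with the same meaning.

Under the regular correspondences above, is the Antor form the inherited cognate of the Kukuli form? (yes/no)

no

Derive the expected Antor reflex of *zanigud:
Antor: start from *zanigud.
  rule 1 (vowel merger): zanigud → zenigud
  rule 2 (unconditioned shift): zenigud → zenikud
  rule 3 (unconditioned shift): zenikud → zenikut
  ⇒ Antor zenikut
The regular Antor reflex would be 'zenikut', but the attested form is 'zenikud'. The correspondence is irregular, so they are not cognates (the Antor form has a different source).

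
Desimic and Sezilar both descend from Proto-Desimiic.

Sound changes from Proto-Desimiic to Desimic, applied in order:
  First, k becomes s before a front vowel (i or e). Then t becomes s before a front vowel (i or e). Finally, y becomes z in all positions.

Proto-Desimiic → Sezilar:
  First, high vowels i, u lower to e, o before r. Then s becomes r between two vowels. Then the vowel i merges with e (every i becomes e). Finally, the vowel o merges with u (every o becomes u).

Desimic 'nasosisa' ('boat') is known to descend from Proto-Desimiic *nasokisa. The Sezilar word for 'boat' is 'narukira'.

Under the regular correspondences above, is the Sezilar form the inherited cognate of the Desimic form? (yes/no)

no

Derive the expected Sezilar reflex of *nasokisa:
Sezilar: *nasokisa > narokira > narokera > narukera  (by rhotacism, vowel merger, vowel merger)
The regular Sezilar reflex would be 'narukera', but the attested form is 'narukira'. The correspondence is irregular, so they are not cognates (the Sezilar form has a different source).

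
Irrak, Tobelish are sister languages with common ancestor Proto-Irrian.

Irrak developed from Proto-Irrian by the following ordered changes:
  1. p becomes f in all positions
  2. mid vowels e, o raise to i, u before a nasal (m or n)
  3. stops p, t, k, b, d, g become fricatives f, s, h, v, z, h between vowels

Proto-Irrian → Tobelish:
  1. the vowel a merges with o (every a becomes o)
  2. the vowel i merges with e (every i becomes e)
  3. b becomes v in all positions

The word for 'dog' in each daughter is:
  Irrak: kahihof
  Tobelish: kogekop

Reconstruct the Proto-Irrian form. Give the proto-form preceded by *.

*kagikop

Position 7: Irrak has f, Tobelish has p. Tobelish preserves p here (none of its changes turn any other segment into p), so the proto-segment is *p.
Position 3: Irrak has h, Tobelish has g. Tobelish preserves g here (none of its changes turn any other segment into g), so the proto-segment is *g.
Verify the candidate proto-form against each daughter:
Irrak: start from *kagikop.
  rule 1 (unconditioned shift): kagikop → kagikof
  rule 2: no change — kagikof
  rule 3 (intervocalic lenition): kagikof → kahihof
  ⇒ Irrak kahihof
Tobelish: start from *kagikop.
  rule 1 (vowel merger): kagikop → kogikop
  rule 2 (vowel merger): kogikop → kogekop
  rule 3: no change — kogekop
  ⇒ Tobelish kogekop
*kagikop is the unique common source.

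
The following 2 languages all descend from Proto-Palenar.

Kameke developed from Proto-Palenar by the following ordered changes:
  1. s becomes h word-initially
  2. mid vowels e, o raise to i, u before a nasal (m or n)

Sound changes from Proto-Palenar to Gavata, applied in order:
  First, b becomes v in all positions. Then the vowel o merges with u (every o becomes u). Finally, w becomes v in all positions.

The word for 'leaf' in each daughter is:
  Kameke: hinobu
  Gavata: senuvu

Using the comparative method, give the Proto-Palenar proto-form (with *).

Position 5: Kameke has b, Gavata has v. Kameke preserves b here (none of its changes turn any other segment into b), so the proto-segment is *b.
Position 2: Kameke has i, Gavata has e. Gavata preserves e here (none of its changes turn any other segment into e), so the proto-segment is *e.
Continuing position by position gives *senobu; check it forward:
Kameke: start from *senobu.
  rule 1 (debuccalisation): senobu → henobu
  rule 2 (pre-nasal raising): henobu → hinobu
  ⇒ Kameke hinobu
Gavata: *senobu > senovu > senuvu  (by unconditioned shift, vowel merger)
Only *senobu yields all of Kameke hinobu, Gavata senuvu.

*senobu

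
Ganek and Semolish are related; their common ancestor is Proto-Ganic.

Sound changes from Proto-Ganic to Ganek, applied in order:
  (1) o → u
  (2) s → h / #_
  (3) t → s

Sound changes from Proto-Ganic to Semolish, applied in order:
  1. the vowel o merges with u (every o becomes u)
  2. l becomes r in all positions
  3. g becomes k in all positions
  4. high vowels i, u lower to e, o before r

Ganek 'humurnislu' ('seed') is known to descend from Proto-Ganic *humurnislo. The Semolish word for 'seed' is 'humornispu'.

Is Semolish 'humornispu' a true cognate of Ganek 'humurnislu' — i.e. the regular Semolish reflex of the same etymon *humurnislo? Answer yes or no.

no

Derive the expected Semolish reflex of *humurnislo:
Semolish: start from *humurnislo.
  rule 1 (vowel merger): humurnislo → humurnislu
  rule 2 (unconditioned shift): humurnislu → humurnisru
  rule 3: no change — humurnisru
  rule 4 (pre-rhotic lowering): humurnisru → humornisru
  ⇒ Semolish humornisru
The regular Semolish reflex would be 'humornisru', but the attested form is 'humornispu'. The correspondence is irregular, so they are not cognates (the Semolish form has a different source).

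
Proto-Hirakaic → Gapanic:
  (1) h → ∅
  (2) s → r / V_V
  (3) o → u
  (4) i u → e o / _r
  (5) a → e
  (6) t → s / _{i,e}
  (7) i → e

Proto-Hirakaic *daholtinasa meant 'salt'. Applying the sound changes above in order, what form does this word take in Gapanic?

deulsenere

Gapanic: *daholtinasa
  daholtinasa → daoltinasa   [h-loss]
  daoltinasa → daoltinara   [rhotacism]
  daoltinara → daultinara   [vowel merger]
  daultinara (rule 4 does not apply)
  daultinara → deultinere   [vowel merger]
  deultinere → deulsinere   [palatalisation]
  deulsinere → deulsenere   [vowel merger]
  giving Gapanic deulsenere.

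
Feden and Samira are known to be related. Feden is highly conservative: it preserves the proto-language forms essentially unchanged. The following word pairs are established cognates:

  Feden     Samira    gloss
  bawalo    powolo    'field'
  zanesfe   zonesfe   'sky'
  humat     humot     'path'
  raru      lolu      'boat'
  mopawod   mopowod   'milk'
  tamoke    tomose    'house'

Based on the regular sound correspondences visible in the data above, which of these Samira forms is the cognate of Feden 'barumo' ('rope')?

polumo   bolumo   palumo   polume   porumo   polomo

bawalo ~ powolo — Feden b corresponds to Samira p word-initially before a back vowel.
raru ~ lolu — Feden a corresponds to Samira o after a consonant, before r.
raru ~ lolu — Feden r corresponds to Samira l between vowels (before a back vowel).
Applying these to Feden 'barumo':
  barumo → parumo   (b→p word-initially before a back vowel)
  parumo → porumo   (a→o after a consonant, before r)
  porumo → polumo   (r→l between vowels (before a back vowel))
So the Samira cognate is 'polumo'.

polumo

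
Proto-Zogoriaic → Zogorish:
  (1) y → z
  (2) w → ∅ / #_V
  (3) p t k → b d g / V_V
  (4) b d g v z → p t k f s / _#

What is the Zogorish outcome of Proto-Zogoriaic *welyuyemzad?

elzuzemzat

Zogorish: *welyuyemzad
  welyuyemzad → welzuzemzad   [unconditioned shift]
  welzuzemzad → elzuzemzad   [glide loss]
  elzuzemzad (rule 3 does not apply)
  elzuzemzad → elzuzemzat   [final devoicing]
  giving Zogorish elzuzemzat.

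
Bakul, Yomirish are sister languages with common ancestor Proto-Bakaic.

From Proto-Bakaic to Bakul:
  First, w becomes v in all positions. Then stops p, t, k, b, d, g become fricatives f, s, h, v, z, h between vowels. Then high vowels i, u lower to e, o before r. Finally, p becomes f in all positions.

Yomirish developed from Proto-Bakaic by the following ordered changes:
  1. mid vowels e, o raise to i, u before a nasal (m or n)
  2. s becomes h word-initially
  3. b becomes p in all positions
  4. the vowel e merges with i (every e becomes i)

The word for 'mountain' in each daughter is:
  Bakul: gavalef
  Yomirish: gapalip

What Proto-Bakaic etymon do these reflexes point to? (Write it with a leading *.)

Position 6: Bakul has e, Yomirish has i. Taking the neighbouring segments as reconstructed: Bakul e can only go back to *e; Yomirish i could go back to *e or *i — the one source consistent with every daughter is *e.
Position 7: Bakul has f, Yomirish has p. Taking the neighbouring segments as reconstructed: Bakul f could go back to *p or *f; Yomirish p could go back to *p or *b — the one source consistent with every daughter is *p.
Continuing position by position gives *gabalep; check it forward:
Bakul: *gabalep > gavalep > gavalef  (by intervocalic lenition, unconditioned shift)
Yomirish: start from *gabalep.
  rule 1: no change — gabalep
  rule 2: no change — gabalep
  rule 3 (unconditioned shift): gabalep → gapalep
  rule 4 (vowel merger): gapalep → gapalip
  ⇒ Yomirish gapalip
No other proto-form is consistent with every reflex, so the reconstruction is *gabalep.

*gabalep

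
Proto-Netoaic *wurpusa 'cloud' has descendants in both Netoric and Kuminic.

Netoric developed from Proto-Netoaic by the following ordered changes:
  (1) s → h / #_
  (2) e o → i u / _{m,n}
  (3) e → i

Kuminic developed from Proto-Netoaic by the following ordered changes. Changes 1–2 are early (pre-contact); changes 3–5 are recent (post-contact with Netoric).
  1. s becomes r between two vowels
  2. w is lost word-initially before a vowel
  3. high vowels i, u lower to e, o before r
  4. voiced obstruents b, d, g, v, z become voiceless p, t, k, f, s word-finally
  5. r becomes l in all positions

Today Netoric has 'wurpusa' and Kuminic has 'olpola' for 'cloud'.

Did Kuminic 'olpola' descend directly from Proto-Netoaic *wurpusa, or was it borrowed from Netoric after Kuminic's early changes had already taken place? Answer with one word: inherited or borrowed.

inherited

If inherited, *wurpusa would pass through all of Kuminic's changes:
Kuminic: *wurpusa
  wurpusa → wurpura   [rhotacism]
  wurpura → urpura   [glide loss]
  urpura → orpora   [pre-rhotic lowering]
  orpora (rule 4 does not apply)
  orpora → olpola   [unconditioned shift]
  giving Kuminic olpola.
If borrowed from Netoric 'wurpusa' after the early changes, it would undergo only the recent ones:
  rule 3 (pre-rhotic lowering): wurpusa → worpusa
  rule 4 (final devoicing): no change (worpusa)
  rule 5 (unconditioned shift): worpusa → wolpusa
  ⇒ as a loan: wolpusa
Kuminic 'olpola' matches the inherited outcome exactly, so it is an inherited cognate, not a loan.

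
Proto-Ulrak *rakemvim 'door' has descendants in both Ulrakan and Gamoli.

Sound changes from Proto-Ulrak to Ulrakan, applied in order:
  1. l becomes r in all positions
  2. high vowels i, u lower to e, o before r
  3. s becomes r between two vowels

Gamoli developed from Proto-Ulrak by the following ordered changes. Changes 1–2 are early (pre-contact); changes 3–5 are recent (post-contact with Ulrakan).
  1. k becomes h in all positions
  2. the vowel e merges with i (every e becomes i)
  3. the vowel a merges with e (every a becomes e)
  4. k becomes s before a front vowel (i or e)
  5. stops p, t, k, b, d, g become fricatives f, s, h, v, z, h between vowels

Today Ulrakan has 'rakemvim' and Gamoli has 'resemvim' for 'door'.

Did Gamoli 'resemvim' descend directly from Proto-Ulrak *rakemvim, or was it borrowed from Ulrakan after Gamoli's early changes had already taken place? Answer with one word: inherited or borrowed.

If inherited, *rakemvim would pass through all of Gamoli's changes:
Gamoli: start from *rakemvim.
  rule 1 (unconditioned shift): rakemvim → rahemvim
  rule 2 (vowel merger): rahemvim → rahimvim
  rule 3 (vowel merger): rahimvim → rehimvim
  rule 4: no change — rehimvim
  rule 5: no change — rehimvim
  ⇒ Gamoli rehimvim
If borrowed from Ulrakan 'rakemvim' after the early changes, it would undergo only the recent ones:
  rule 3 (vowel merger): rakemvim → rekemvim
  rule 4 (palatalisation): rekemvim → resemvim
  rule 5 (intervocalic lenition): no change (resemvim)
  ⇒ as a loan: resemvim
Gamoli 'resemvim' matches the loan outcome 'resemvim', not the inherited 'rehimvim' — it skipped the early Gamoli changes, so it was borrowed from Ulrakan.

borrowed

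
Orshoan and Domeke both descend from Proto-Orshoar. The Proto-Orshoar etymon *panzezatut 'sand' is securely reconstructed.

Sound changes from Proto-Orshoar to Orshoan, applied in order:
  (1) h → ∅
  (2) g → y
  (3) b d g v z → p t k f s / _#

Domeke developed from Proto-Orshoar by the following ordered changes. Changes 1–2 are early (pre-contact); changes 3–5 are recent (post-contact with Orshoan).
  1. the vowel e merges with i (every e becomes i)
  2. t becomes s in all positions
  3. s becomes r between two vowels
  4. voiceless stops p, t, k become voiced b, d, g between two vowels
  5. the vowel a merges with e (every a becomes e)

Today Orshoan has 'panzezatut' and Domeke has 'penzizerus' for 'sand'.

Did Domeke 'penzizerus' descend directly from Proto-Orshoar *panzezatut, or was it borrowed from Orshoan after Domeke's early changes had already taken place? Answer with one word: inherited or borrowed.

If inherited, *panzezatut would pass through all of Domeke's changes:
Domeke: *panzezatut
  panzezatut → panzizatut   [vowel merger]
  panzizatut → panzizasus   [unconditioned shift]
  panzizasus → panzizarus   [rhotacism]
  panzizarus (rule 4 does not apply)
  panzizarus → penzizerus   [vowel merger]
  giving Domeke penzizerus.
If borrowed from Orshoan 'panzezatut' after the early changes, it would undergo only the recent ones:
  rule 3 (rhotacism): no change (panzezatut)
  rule 4 (intervocalic voicing): panzezatut → panzezadut
  rule 5 (vowel merger): panzezadut → penzezedut
  ⇒ as a loan: penzezedut
Domeke 'penzizerus' matches the inherited outcome exactly, so it is an inherited cognate, not a loan.

inherited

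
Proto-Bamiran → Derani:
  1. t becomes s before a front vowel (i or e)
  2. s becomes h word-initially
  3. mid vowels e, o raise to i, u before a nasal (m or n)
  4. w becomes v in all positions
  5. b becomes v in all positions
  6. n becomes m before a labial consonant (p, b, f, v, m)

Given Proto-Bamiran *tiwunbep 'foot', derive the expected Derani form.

hivumvep

Derani: *tiwunbep > siwunbep > hiwunbep > hivunbep > hivunvep > hivumvep  (by palatalisation, debuccalisation, unconditioned shift, unconditioned shift, nasal place assimilation)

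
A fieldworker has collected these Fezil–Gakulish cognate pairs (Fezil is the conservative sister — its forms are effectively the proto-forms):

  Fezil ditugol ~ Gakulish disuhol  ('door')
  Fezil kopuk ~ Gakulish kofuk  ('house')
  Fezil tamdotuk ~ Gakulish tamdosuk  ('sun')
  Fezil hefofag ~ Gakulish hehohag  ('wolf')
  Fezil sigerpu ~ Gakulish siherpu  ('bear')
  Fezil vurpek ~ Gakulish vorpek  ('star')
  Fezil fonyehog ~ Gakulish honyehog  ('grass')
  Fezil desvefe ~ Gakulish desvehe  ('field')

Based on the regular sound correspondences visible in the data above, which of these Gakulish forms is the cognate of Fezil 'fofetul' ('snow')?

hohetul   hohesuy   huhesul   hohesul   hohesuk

hohesul

fonyehog ~ honyehog — Fezil f corresponds to Gakulish h word-initially before a back vowel.
desvefe ~ desvehe — Fezil f corresponds to Gakulish h between vowels (before a front vowel).
ditugol ~ disuhol, tamdotuk ~ tamdosuk — Fezil t corresponds to Gakulish s between vowels (before a back vowel).
Applying these to Fezil 'fofetul':
  fofetul → hofetul   (f→h word-initially before a back vowel)
  hofetul → hohetul   (f→h between vowels (before a front vowel))
  hohetul → hohesul   (t→s between vowels (before a back vowel))
So the Gakulish cognate is 'hohesul'.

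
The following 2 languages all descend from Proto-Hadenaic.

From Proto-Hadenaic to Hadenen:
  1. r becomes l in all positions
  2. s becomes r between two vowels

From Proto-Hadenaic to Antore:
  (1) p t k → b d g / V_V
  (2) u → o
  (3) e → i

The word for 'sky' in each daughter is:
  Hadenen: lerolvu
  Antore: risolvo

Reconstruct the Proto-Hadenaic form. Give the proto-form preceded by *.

*resolvu

Position 3: Hadenen has r, Antore has s. Antore preserves s here (none of its changes turn any other segment into s), so the proto-segment is *s.
Position 7: Hadenen has u, Antore has o. Hadenen preserves u here (none of its changes turn any other segment into u), so the proto-segment is *u.
Position 1: Hadenen has l, Antore has r. Antore preserves r here (none of its changes turn any other segment into r), so the proto-segment is *r.
Continuing position by position gives *resolvu; check it forward:
Hadenen: *resolvu > lesolvu > lerolvu  (by unconditioned shift, rhotacism)
Antore: *resolvu > resolvo > risolvo  (by vowel merger, vowel merger)
No other proto-form is consistent with every reflex, so the reconstruction is *resolvu.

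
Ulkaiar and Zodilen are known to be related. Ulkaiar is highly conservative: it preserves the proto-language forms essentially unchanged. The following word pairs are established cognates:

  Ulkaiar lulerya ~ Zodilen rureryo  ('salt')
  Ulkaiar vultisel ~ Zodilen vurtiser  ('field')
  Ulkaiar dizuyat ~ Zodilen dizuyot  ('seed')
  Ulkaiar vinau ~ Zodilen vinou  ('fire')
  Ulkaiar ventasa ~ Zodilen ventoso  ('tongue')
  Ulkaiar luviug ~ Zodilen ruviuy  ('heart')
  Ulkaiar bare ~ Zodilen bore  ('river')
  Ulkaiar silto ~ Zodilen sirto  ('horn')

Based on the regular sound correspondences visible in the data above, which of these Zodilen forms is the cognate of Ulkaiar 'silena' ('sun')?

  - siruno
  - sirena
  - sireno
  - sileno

sireno

lulerya ~ rureryo — Ulkaiar l corresponds to Zodilen r between vowels (before a front vowel).
lulerya ~ rureryo, ventasa ~ ventoso — Ulkaiar a corresponds to Zodilen o word-finally.
Applying these to Ulkaiar 'silena':
  silena → sirena   (l→r between vowels (before a front vowel))
  sirena → sireno   (a→o word-finally)
So the Zodilen cognate is 'sireno'.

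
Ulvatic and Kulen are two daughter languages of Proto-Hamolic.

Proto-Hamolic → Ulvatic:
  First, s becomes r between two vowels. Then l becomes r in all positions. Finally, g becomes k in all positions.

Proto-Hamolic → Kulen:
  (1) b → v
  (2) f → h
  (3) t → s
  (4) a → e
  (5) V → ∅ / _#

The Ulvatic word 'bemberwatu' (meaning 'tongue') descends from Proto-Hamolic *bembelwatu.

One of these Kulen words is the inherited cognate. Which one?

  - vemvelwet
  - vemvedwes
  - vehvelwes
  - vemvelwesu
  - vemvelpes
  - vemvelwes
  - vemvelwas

vemvelwes

Kulen: *bembelwatu > vemvelwatu > vemvelwasu > vemvelwesu > vemvelwes  (by unconditioned shift, unconditioned shift, vowel merger, apocope)
The other candidates each miss or misapply at least one Kulen change.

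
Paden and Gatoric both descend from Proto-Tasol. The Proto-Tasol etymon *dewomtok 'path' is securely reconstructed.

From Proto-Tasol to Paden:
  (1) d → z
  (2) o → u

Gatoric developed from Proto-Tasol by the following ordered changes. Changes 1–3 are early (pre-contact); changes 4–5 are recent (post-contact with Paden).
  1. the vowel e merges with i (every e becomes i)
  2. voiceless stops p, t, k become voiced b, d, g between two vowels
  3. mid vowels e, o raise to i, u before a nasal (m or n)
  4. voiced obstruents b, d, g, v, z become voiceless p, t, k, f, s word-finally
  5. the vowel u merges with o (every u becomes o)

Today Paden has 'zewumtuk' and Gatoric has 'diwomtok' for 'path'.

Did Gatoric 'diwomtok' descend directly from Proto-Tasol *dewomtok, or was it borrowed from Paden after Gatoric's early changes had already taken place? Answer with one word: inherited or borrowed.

If inherited, *dewomtok would pass through all of Gatoric's changes:
Gatoric: *dewomtok
  dewomtok → diwomtok   [vowel merger]
  diwomtok (rule 2 does not apply)
  diwomtok → diwumtok   [pre-nasal raising]
  diwumtok (rule 4 does not apply)
  diwumtok → diwomtok   [vowel merger]
  giving Gatoric diwomtok.
If borrowed from Paden 'zewumtuk' after the early changes, it would undergo only the recent ones:
  rule 4 (final devoicing): no change (zewumtuk)
  rule 5 (vowel merger): zewumtuk → zewomtok
  ⇒ as a loan: zewomtok
Gatoric 'diwomtok' matches the inherited outcome exactly, so it is an inherited cognate, not a loan.

inherited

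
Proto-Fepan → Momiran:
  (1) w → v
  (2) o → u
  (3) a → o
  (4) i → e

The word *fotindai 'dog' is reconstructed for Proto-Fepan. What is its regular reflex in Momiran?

Momiran: start from *fotindai.
  rule 1: no change — fotindai
  rule 2 (vowel merger): fotindai → futindai
  rule 3 (vowel merger): futindai → futindoi
  rule 4 (vowel merger): futindoi → futendoe
  ⇒ Momiran futendoe

futendoe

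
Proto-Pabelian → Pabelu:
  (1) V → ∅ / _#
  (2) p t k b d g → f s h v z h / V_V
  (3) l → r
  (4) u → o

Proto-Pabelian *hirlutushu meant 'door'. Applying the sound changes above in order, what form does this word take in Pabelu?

Pabelu: *hirlutushu > hirlutush > hirlusush > hirrusush > hirrososh  (by apocope, intervocalic lenition, unconditioned shift, vowel merger)

hirrososh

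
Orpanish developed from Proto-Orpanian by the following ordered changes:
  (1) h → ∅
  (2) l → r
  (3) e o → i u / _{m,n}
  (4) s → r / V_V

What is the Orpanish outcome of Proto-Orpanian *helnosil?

ernorir

Orpanish: *helnosil > elnosil > ernosir > ernorir  (by h-loss, unconditioned shift, rhotacism)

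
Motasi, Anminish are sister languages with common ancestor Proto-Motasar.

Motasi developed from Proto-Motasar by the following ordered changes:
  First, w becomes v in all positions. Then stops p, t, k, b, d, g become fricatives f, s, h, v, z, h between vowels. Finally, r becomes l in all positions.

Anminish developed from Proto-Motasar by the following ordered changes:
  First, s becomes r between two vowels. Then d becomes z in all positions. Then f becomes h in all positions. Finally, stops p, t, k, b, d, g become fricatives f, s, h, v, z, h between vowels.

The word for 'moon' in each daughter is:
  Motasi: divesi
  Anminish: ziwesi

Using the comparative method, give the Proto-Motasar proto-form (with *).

Position 1: Motasi has d, Anminish has z. Motasi preserves d here (none of its changes turn any other segment into d), so the proto-segment is *d.
Position 5: Motasi has s, Anminish has s. Taking the neighbouring segments as reconstructed: Motasi s could go back to *t or *s; Anminish s can only go back to *t — the one source consistent with every daughter is *t.
Position 3: Motasi has v, Anminish has w. Anminish preserves w here (none of its changes turn any other segment into w), so the proto-segment is *w.
Verify the candidate proto-form against each daughter:
Motasi: *diweti > diveti > divesi  (by unconditioned shift, intervocalic lenition)
Anminish: start from *diweti.
  rule 1: no change — diweti
  rule 2 (unconditioned shift): diweti → ziweti
  rule 3: no change — ziweti
  rule 4 (intervocalic lenition): ziweti → ziwesi
  ⇒ Anminish ziwesi
No other proto-form is consistent with every reflex, so the reconstruction is *diweti.

*diweti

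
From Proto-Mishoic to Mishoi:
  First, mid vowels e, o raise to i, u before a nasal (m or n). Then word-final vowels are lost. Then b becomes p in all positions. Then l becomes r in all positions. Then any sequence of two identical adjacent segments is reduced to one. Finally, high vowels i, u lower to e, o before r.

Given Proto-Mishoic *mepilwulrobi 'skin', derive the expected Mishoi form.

Mishoi: start from *mepilwulrobi.
  rule 1: no change — mepilwulrobi
  rule 2 (apocope): mepilwulrobi → mepilwulrob
  rule 3 (unconditioned shift): mepilwulrob → mepilwulrop
  rule 4 (unconditioned shift): mepilwulrop → mepirwurrop
  rule 5 (degemination): mepirwurrop → mepirwurop
  rule 6 (pre-rhotic lowering): mepirwurop → meperworop
  ⇒ Mishoi meperworop

meperworop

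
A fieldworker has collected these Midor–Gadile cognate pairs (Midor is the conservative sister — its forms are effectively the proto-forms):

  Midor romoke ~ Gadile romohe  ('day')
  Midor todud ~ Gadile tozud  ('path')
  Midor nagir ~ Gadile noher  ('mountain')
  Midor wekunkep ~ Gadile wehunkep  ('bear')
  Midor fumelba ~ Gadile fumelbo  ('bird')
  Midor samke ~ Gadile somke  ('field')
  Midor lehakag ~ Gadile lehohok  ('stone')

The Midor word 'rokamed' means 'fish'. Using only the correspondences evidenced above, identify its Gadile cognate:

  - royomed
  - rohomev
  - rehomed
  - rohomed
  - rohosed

rohomed

lehakag ~ lehohok — Midor k corresponds to Gadile h between vowels (before a back vowel).
samke ~ somke — Midor a corresponds to Gadile o after a consonant, before a nasal.
Applying these to Midor 'rokamed':
  rokamed → rohamed   (k→h between vowels (before a back vowel))
  rohamed → rohomed   (a→o after a consonant, before a nasal)
So the Gadile cognate is 'rohomed'.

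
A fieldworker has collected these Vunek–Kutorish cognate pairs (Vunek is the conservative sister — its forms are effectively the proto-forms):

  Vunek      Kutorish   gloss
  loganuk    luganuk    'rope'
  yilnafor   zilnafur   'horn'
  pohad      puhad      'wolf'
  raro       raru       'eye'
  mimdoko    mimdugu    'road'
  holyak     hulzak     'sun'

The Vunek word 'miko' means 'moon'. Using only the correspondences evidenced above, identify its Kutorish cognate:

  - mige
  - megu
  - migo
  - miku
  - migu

migu

mimdoko ~ mimdugu — Vunek k corresponds to Kutorish g between vowels (before a back vowel).
raro ~ raru, mimdoko ~ mimdugu — Vunek o corresponds to Kutorish u word-finally.
Applying these to Vunek 'miko':
  miko → migo   (k→g between vowels (before a back vowel))
  migo → migu   (o→u word-finally)
So the Kutorish cognate is 'migu'.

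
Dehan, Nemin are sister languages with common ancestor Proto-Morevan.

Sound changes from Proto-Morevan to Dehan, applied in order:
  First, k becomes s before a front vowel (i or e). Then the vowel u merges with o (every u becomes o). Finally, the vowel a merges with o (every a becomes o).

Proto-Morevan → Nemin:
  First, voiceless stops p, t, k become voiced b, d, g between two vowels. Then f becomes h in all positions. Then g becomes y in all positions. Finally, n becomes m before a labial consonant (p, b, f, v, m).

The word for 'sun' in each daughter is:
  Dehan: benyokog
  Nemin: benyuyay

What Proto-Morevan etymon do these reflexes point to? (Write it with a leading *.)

*benyukag

Position 5: Dehan has o, Nemin has u. Nemin preserves u here (none of its changes turn any other segment into u), so the proto-segment is *u.
Position 8: Dehan has g, Nemin has y. Dehan preserves g here (none of its changes turn any other segment into g), so the proto-segment is *g.
Position 6: Dehan has k, Nemin has y. Dehan preserves k here (none of its changes turn any other segment into k), so the proto-segment is *k.
This points to *benyukag. Verify forward in each daughter:
Dehan: *benyukag > benyokag > benyokog  (by vowel merger, vowel merger)
Nemin: *benyukag > benyugag > benyuyay  (by intervocalic voicing, unconditioned shift)
Only *benyukag yields all of Dehan benyokog, Nemin benyuyay.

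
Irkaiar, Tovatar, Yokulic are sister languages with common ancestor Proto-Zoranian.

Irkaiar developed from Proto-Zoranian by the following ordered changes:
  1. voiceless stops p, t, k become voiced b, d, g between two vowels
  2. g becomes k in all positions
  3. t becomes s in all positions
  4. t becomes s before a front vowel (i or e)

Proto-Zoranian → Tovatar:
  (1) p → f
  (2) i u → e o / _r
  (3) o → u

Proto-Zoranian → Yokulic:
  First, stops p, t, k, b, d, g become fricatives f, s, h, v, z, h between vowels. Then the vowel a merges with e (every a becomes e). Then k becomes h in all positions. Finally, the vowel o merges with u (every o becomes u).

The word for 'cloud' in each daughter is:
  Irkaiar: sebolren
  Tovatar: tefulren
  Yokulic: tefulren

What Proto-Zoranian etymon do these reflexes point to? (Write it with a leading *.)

*tepolren

Position 4: Irkaiar has o, Tovatar has u, Yokulic has u. Irkaiar preserves o here (none of its changes turn any other segment into o), so the proto-segment is *o.
Position 3: Irkaiar has b, Tovatar has f, Yokulic has f. Taking the neighbouring segments as reconstructed: Irkaiar b could go back to *p or *b; Tovatar f could go back to *p or *f; Yokulic f could go back to *p or *f — the one source consistent with every daughter is *p.
Position 1: Irkaiar has s, Tovatar has t, Yokulic has t. Tovatar preserves t here (none of its changes turn any other segment into t), so the proto-segment is *t.
Continuing position by position gives *tepolren; check it forward:
Irkaiar: *tepolren
  tepolren → tebolren   [intervocalic voicing]
  tebolren (rule 2 does not apply)
  tebolren → sebolren   [unconditioned shift]
  sebolren (rule 4 does not apply)
  giving Irkaiar sebolren.
Tovatar: *tepolren > tefolren > tefulren  (by unconditioned shift, vowel merger)
Yokulic: *tepolren
  tepolren → tefolren   [intervocalic lenition]
  tefolren (rule 2 does not apply)
  tefolren (rule 3 does not apply)
  tefolren → tefulren   [vowel merger]
  giving Yokulic tefulren.
Only *tepolren yields all of Irkaiar sebolren, Tovatar tefulren, Yokulic tefulren.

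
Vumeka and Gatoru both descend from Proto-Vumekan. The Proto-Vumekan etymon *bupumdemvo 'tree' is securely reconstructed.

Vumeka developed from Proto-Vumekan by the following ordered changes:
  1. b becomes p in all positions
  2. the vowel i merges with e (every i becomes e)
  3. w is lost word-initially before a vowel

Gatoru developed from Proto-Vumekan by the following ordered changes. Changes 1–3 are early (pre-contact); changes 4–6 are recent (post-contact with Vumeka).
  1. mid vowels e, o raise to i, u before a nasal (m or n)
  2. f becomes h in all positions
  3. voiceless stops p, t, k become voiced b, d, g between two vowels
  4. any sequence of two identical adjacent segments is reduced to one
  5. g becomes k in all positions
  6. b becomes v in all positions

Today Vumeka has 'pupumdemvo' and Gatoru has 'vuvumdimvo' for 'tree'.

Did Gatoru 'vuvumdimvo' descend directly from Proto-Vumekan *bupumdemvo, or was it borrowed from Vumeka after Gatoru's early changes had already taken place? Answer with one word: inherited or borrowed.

inherited

If inherited, *bupumdemvo would pass through all of Gatoru's changes:
Gatoru: start from *bupumdemvo.
  rule 1 (pre-nasal raising): bupumdemvo → bupumdimvo
  rule 2: no change — bupumdimvo
  rule 3 (intervocalic voicing): bupumdimvo → bubumdimvo
  rule 4: no change — bubumdimvo
  rule 5: no change — bubumdimvo
  rule 6 (unconditioned shift): bubumdimvo → vuvumdimvo
  ⇒ Gatoru vuvumdimvo
If borrowed from Vumeka 'pupumdemvo' after the early changes, it would undergo only the recent ones:
  rule 4 (degemination): no change (pupumdemvo)
  rule 5 (unconditioned shift): no change (pupumdemvo)
  rule 6 (unconditioned shift): no change (pupumdemvo)
  ⇒ as a loan: pupumdemvo
Gatoru 'vuvumdimvo' matches the inherited outcome exactly, so it is an inherited cognate, not a loan.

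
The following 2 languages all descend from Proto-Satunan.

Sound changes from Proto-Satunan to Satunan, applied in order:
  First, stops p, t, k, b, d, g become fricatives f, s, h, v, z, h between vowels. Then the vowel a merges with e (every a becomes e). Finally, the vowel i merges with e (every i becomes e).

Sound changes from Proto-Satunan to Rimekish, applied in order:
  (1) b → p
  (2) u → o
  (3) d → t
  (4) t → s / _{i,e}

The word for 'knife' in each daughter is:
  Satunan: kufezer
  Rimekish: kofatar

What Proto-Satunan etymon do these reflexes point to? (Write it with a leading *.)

*kufadar

Position 2: Satunan has u, Rimekish has o. Satunan preserves u here (none of its changes turn any other segment into u), so the proto-segment is *u.
Position 4: Satunan has e, Rimekish has a. Rimekish preserves a here (none of its changes turn any other segment into a), so the proto-segment is *a.
Position 6: Satunan has e, Rimekish has a. Rimekish preserves a here (none of its changes turn any other segment into a), so the proto-segment is *a.
Verify the candidate proto-form against each daughter:
Satunan: start from *kufadar.
  rule 1 (intervocalic lenition): kufadar → kufazar
  rule 2 (vowel merger): kufazar → kufezer
  rule 3: no change — kufezer
  ⇒ Satunan kufezer
Rimekish: *kufadar
  kufadar (rule 1 does not apply)
  kufadar → kofadar   [vowel merger]
  kofadar → kofatar   [unconditioned shift]
  kofatar (rule 4 does not apply)
  giving Rimekish kofatar.
*kufadar is the unique common source.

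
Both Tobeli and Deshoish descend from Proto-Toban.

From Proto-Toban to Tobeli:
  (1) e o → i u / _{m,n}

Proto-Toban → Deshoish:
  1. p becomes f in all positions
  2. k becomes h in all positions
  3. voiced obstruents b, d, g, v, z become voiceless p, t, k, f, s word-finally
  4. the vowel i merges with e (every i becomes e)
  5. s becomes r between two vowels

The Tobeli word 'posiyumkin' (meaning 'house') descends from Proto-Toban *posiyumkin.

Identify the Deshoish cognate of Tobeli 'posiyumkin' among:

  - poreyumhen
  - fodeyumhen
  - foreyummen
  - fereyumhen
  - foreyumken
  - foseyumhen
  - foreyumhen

foreyumhen

Deshoish: *posiyumkin > fosiyumkin > fosiyumhin > foseyumhen > foreyumhen  (by unconditioned shift, unconditioned shift, vowel merger, rhotacism)
Among the options, 'foreyumhen' alone shows every Deshoish change applied in order.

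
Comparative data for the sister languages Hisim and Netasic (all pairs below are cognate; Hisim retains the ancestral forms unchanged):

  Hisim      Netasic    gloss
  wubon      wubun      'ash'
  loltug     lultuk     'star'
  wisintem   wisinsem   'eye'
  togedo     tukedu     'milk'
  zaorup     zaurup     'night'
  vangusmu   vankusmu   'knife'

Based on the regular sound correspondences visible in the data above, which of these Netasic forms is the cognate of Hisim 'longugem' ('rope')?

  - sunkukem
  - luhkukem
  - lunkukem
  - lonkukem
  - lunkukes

lunkukem

wubon ~ wubun — Hisim o corresponds to Netasic u after a consonant, before a nasal.
vangusmu ~ vankusmu — Hisim g corresponds to Netasic k after a consonant, before a back vowel.
togedo ~ tukedu — Hisim g corresponds to Netasic k between vowels (before a front vowel).
Applying these to Hisim 'longugem':
  longugem → lungugem   (o→u after a consonant, before a nasal)
  lungugem → lunkugem   (g→k after a consonant, before a back vowel)
  lunkugem → lunkukem   (g→k between vowels (before a front vowel))
So the Netasic cognate is 'lunkukem'.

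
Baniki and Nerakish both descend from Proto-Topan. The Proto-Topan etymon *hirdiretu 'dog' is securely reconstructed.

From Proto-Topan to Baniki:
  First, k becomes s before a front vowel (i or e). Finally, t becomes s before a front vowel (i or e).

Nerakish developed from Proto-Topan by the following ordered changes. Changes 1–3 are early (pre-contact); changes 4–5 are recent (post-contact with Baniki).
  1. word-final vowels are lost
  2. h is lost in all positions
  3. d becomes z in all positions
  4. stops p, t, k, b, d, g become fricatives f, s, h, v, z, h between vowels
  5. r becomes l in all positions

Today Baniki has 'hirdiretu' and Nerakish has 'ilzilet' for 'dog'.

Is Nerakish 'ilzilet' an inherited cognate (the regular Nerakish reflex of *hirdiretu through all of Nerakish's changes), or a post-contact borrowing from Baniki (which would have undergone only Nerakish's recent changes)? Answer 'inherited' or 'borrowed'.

inherited

If inherited, *hirdiretu would pass through all of Nerakish's changes:
Nerakish: *hirdiretu > hirdiret > irdiret > irziret > ilzilet  (by apocope, h-loss, unconditioned shift, unconditioned shift)
If borrowed from Baniki 'hirdiretu' after the early changes, it would undergo only the recent ones:
  rule 4 (intervocalic lenition): hirdiretu → hirdiresu
  rule 5 (unconditioned shift): hirdiresu → hildilesu
  ⇒ as a loan: hildilesu
Nerakish 'ilzilet' matches the inherited outcome exactly, so it is an inherited cognate, not a loan.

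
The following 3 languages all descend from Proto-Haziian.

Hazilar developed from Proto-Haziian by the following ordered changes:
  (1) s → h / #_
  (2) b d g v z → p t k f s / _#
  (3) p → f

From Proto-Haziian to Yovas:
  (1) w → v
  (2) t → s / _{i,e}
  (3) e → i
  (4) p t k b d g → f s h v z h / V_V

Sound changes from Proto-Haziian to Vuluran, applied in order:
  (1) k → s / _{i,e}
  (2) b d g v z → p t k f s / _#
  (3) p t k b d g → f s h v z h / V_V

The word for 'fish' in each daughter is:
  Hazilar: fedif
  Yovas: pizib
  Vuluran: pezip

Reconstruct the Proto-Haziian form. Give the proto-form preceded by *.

Position 3: Hazilar has d, Yovas has z, Vuluran has z. Hazilar preserves d here (none of its changes turn any other segment into d), so the proto-segment is *d.
Position 2: Hazilar has e, Yovas has i, Vuluran has e. Hazilar preserves e here (none of its changes turn any other segment into e), so the proto-segment is *e.
Continuing position by position gives *pedib; check it forward:
Hazilar: start from *pedib.
  rule 1: no change — pedib
  rule 2 (final devoicing): pedib → pedip
  rule 3 (unconditioned shift): pedip → fedif
  ⇒ Hazilar fedif
Yovas: *pedib
  pedib (rule 1 does not apply)
  pedib (rule 2 does not apply)
  pedib → pidib   [vowel merger]
  pidib → pizib   [intervocalic lenition]
  giving Yovas pizib.
Vuluran: start from *pedib.
  rule 1: no change — pedib
  rule 2 (final devoicing): pedib → pedip
  rule 3 (intervocalic lenition): pedip → pezip
  ⇒ Vuluran pezip
Only *pedib yields all of Hazilar fedif, Yovas pizib, Vuluran pezip.

*pedib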